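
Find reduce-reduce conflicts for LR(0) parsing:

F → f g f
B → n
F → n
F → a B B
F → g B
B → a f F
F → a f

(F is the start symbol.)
No reduce-reduce conflicts

Augment with F' → F and build the canonical LR(0) collection (I0 = CLOSURE({[F' → . F]}), then GOTO on every symbol after a dot until no new states appear). It has 16 states:
  I0: { [F → . a B B], [F → . a f], [F → . f g f], [F → . g B], [F → . n], [F' → . F] }  — shift
  I1: { [F' → F .] }  — accept
  I2: { [B → . a f F], [B → . n], [F → a . B B], [F → a . f] }  — shift
  I3: { [F → f . g f] }  — shift
  I4: { [B → . a f F], [B → . n], [F → g . B] }  — shift
  I5: { [F → n .] }  — reduce
  I6: { [F → g B .] }  — reduce
  I7: { [B → a . f F] }  — shift
  I8: { [B → n .] }  — reduce
  I9: { [B → a f . F], [F → . a B B], [F → . a f], [F → . f g f], [F → . g B], [F → . n] }  — shift
  I10: { [B → a f F .] }  — reduce
  I11: { [F → f g . f] }  — shift
  I12: { [F → f g f .] }  — reduce
  I13: { [B → . a f F], [B → . n], [F → a B . B] }  — shift
  I14: { [F → a f .] }  — reduce
  I15: { [F → a B B .] }  — reduce

No state contains more than one complete item.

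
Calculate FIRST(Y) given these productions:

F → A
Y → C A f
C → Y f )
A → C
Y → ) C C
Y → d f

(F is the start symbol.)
{ ')', 'd' }

To compute FIRST(Y), examine every production with Y on the left-hand side, reading each right-hand side left to right until a non-nullable symbol is reached.

FIRST sets of the other non-terminals involved (by the same procedure, iterated to a fixed point):
  FIRST(C) = { ')', 'd' }

From Y → C A f:
  - C is a non-terminal: add FIRST(C) \ {ε} = { ')', 'd' }
    C is not nullable, so stop
From Y → ) C C:
  - ')' is a terminal: add ')' and stop
From Y → d f:
  - d is a terminal: add 'd' and stop

Collecting: FIRST(Y) = { ')', 'd' }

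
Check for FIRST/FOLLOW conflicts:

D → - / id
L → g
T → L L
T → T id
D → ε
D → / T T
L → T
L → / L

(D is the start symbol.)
No FIRST/FOLLOW conflicts.

Nullable non-terminals: D.

D: nullable alternative(s) D → ε; FOLLOW(D) = { $ }
  D → - / id: FIRST \ {ε} = { '-' } — disjoint from FOLLOW(D)
  D → ε: FIRST \ {ε} = { } — this is the only nullable alternative, skip
  D → / T T: FIRST \ {ε} = { '/' } — disjoint from FOLLOW(D)

L, T have no nullable alternative, so no FIRST/FOLLOW check is needed there.

No FIRST/FOLLOW conflicts found.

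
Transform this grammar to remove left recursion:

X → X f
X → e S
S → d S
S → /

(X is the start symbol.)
X → e S X'
X' → f X'
X' → ε
S → d S
S → /

X is directly left-recursive. The standard transformation for
  A → A α₁ | ... | A α_m | β₁ | ... | β_n
is
  A  → β₁ A' | ... | β_n A'
  A' → α₁ A' | ... | α_m A' | ε

X → e S becomes X → e S X'
X → X f becomes X' → f X'
Add X' → ε

Productions for other non-terminals are unchanged:
  S → d S
  S → /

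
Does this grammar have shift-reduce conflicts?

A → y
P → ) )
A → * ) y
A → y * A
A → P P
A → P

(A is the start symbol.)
Yes — I4: [A → P .] vs [P → . ) )]; I5: [A → y .] vs [A → y . * A]

A shift-reduce conflict occurs when an LR(0) state has both:
  - a complete (reduce) item [A → α .] (dot at the end), and
  - a shift item [B → β . c γ] (dot before a terminal).

Augment with A' → A and build the canonical LR(0) collection (I0 = CLOSURE({[A' → . A]}), then GOTO on every symbol after a dot until no new states appear). It has 12 states:
  I0: { [A → . * ) y], [A → . P P], [A → . P], [A → . y * A], [A → . y], [A' → . A], [P → . ) )] }  — shift
  I1: { [P → ) . )] }  — shift
  I2: { [A → * . ) y] }  — shift
  I3: { [A' → A .] }  — accept
  I4: { [A → P . P], [A → P .], [P → . ) )] }  — shift, reduce
  I5: { [A → y . * A], [A → y .] }  — shift, reduce
  I6: { [A → . * ) y], [A → . P P], [A → . P], [A → . y * A], [A → . y], [A → y * . A], [P → . ) )] }  — shift
  I7: { [A → y * A .] }  — reduce
  I8: { [A → P P .] }  — reduce
  I9: { [A → * ) . y] }  — shift
  I10: { [A → * ) y .] }  — reduce
  I11: { [P → ) ) .] }  — reduce

I4 contains reduce item [A → P .] and shift item [P → . ) )] — shift-reduce conflict.
I5 contains reduce item [A → y .] and shift item [A → y . * A] — shift-reduce conflict.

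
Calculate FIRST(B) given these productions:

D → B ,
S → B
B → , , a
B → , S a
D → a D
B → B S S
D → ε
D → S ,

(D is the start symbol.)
To compute FIRST(B), examine every production with B on the left-hand side, reading each right-hand side left to right until a non-nullable symbol is reached.

From B → , , a:
  - ',' is a terminal: add ',' and stop
From B → , S a:
  - ',' is a terminal: add ',' and stop
From B → B S S:
  - B is the symbol being defined: contributes nothing new
    B is not nullable, so stop

Collecting: FIRST(B) = { ',' }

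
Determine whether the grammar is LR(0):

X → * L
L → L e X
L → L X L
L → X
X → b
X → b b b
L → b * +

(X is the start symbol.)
No. Shift-reduce conflict between [X → b .] and [X → b . b b]

A grammar is LR(0) if no state in the canonical LR(0) collection has:
  - both a shift item (dot before a terminal) and a complete item (shift-reduce conflict), or
  - two or more complete items (reduce-reduce conflict; the accept item [X' → X .] counts as a complete item here).

Augment with X' → X and build the canonical LR(0) collection (I0 = CLOSURE({[X' → . X]}), then GOTO on every symbol after a dot until no new states appear). It has 15 states:
  I0: { [X → . * L], [X → . b b b], [X → . b], [X' → . X] }  — shift
  I1: { [L → . L X L], [L → . L e X], [L → . X], [L → . b * +], [X → * . L], [X → . * L], [X → . b b b], [X → . b] }  — shift
  I2: { [X' → X .] }  — accept
  I3: { [X → b . b b], [X → b .] }  — shift, reduce
  I4: { [X → b b . b] }  — shift
  I5: { [X → b b b .] }  — reduce
  I6: { [L → L . X L], [L → L . e X], [X → * L .], [X → . * L], [X → . b b b], [X → . b] }  — shift, reduce
  I7: { [L → X .] }  — reduce
  I8: { [L → b . * +], [X → b . b b], [X → b .] }  — shift, reduce
  I9: { [L → b * . +] }  — shift
  I10: { [L → b * + .] }  — reduce
  I11: { [L → . L X L], [L → . L e X], [L → . X], [L → . b * +], [L → L X . L], [X → . * L], [X → . b b b], [X → . b] }  — shift
  I12: { [L → L e . X], [X → . * L], [X → . b b b], [X → . b] }  — shift
  I13: { [L → L e X .] }  — reduce
  I14: { [L → L . X L], [L → L . e X], [L → L X L .], [X → . * L], [X → . b b b], [X → . b] }  — shift, reduce

Conflict in state I3:
  Shift-reduce conflict between [X → b .] and [X → b . b b]
So the grammar is NOT LR(0).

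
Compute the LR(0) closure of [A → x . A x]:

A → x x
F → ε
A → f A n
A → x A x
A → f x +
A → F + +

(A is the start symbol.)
Start with: [A → x . A x]
  [A → x . A x] has the dot before A: add [A → . x x], [A → . f A n], [A → . x A x], [A → . f x +], [A → . F + +]
  [A → . F + +] has the dot before F: add [F → .]
No further items can be added.

CLOSURE = { [A → . F + +], [A → . f A n], [A → . f x +], [A → . x A x], [A → . x x], [A → x . A x], [F → .] }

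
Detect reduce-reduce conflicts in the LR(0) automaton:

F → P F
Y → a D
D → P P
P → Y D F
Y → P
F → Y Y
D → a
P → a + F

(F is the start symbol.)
Yes — I12: [D → P P .] vs [Y → P .]

Augment with F' → F and build the canonical LR(0) collection (I0 = CLOSURE({[F' → . F]}), then GOTO on every symbol after a dot until no new states appear). It has 16 states:
  I0: { [F → . P F], [F → . Y Y], [F' → . F], [P → . Y D F], [P → . a + F], [Y → . P], [Y → . a D] }  — shift
  I1: { [F' → F .] }  — accept
  I2: { [F → . P F], [F → . Y Y], [F → P . F], [P → . Y D F], [P → . a + F], [Y → . P], [Y → . a D], [Y → P .] }  — shift, reduce
  I3: { [D → . P P], [D → . a], [F → Y . Y], [P → . Y D F], [P → . a + F], [P → Y . D F], [Y → . P], [Y → . a D] }  — shift
  I4: { [D → . P P], [D → . a], [P → . Y D F], [P → . a + F], [P → a . + F], [Y → . P], [Y → . a D], [Y → a . D] }  — shift
  I5: { [F → . P F], [F → . Y Y], [P → . Y D F], [P → . a + F], [P → a + . F], [Y → . P], [Y → . a D] }  — shift
  I6: { [Y → a D .] }  — reduce
  I7: { [D → P . P], [P → . Y D F], [P → . a + F], [Y → . P], [Y → . a D], [Y → P .] }  — shift, reduce
  I8: { [D → . P P], [D → . a], [P → . Y D F], [P → . a + F], [P → Y . D F], [Y → . P], [Y → . a D] }  — shift
  I9: { [D → . P P], [D → . a], [D → a .], [P → . Y D F], [P → . a + F], [P → a . + F], [Y → . P], [Y → . a D], [Y → a . D] }  — shift, reduce
  I10: { [F → . P F], [F → . Y Y], [P → . Y D F], [P → . a + F], [P → Y D . F], [Y → . P], [Y → . a D] }  — shift
  I11: { [P → Y D F .] }  — reduce
  I12: { [D → P P .], [Y → P .] }  — 2 reduces
  I13: { [P → a + F .] }  — reduce
  I14: { [D → . P P], [D → . a], [F → Y Y .], [P → . Y D F], [P → . a + F], [P → Y . D F], [Y → . P], [Y → . a D] }  — shift, reduce
  I15: { [F → P F .] }  — reduce

I12 contains complete items [D → P P .], [Y → P .] — reduce-reduce conflict.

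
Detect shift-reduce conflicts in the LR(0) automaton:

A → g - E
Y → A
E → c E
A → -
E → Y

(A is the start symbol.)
Augment with A' → A and build the canonical LR(0) collection (I0 = CLOSURE({[A' → . A]}), then GOTO on every symbol after a dot until no new states appear). It has 10 states:
  I0: { [A → . -], [A → . g - E], [A' → . A] }  — shift
  I1: { [A → - .] }  — reduce
  I2: { [A' → A .] }  — accept
  I3: { [A → g . - E] }  — shift
  I4: { [A → . -], [A → . g - E], [A → g - . E], [E → . Y], [E → . c E], [Y → . A] }  — shift
  I5: { [Y → A .] }  — reduce
  I6: { [A → g - E .] }  — reduce
  I7: { [E → Y .] }  — reduce
  I8: { [A → . -], [A → . g - E], [E → . Y], [E → . c E], [E → c . E], [Y → . A] }  — shift
  I9: { [E → c E .] }  — reduce

No state contains both a complete item and a shift item.

Answer: No shift-reduce conflicts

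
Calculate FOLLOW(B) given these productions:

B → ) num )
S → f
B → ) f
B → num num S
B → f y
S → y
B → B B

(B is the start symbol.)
{ $, ')', 'f', 'num' }

B is the start symbol, so $ ∈ FOLLOW(B).
In B → B B: B is followed by B, add FIRST(B) \ {ε} = { ')', 'f', 'num' }
In B → B B: B is at the end; this adds FOLLOW(B) to itself — nothing new

Taking the union: FOLLOW(B) = { $, ')', 'f', 'num' }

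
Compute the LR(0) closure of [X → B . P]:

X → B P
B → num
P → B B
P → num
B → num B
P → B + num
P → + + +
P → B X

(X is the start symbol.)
{ [B → . num B], [B → . num], [P → . + + +], [P → . B + num], [P → . B B], [P → . B X], [P → . num], [X → B . P] }

To compute CLOSURE, for each item [A → α.Bβ] where B is a non-terminal, add [B → .γ] for all productions B → γ; repeat for the newly added items until nothing changes.

Start with: [X → B . P]
  [X → B . P] has the dot before P: add [P → . B B], [P → . num], [P → . B + num], [P → . + + +], [P → . B X]
  [P → . B B] has the dot before B: add [B → . num], [B → . num B]
No further items can be added.

CLOSURE = { [B → . num B], [B → . num], [P → . + + +], [P → . B + num], [P → . B B], [P → . B X], [P → . num], [X → B . P] }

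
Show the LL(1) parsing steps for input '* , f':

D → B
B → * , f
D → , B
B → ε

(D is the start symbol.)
LL(1) parsing maintains a stack (initially the start symbol over $) and the input. At each step: if the stack top is a terminal, match it against the current input token; if it is a non-terminal N, replace it with the RHS of M[N, lookahead] (the unique production whose predict set contains the lookahead).

Stack is shown with the top on the left.

Stack    Input    Action
------------------------
D $      * , f $  output D → B
B $      * , f $  output B → * , f
* , f $  * , f $  match '*'
, f $    , f $    match ','
f $      f $      match 'f'
$        $        accept

The string is accepted.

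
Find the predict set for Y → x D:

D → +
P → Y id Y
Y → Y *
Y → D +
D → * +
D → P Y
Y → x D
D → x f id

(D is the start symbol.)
PREDICT(Y → x D) = (FIRST(RHS) \ {ε}) ∪ (FOLLOW(Y) if ε ∈ FIRST(RHS), i.e. RHS ⇒* ε)
FIRST(x D) = { 'x' }
ε ∉ FIRST(x D), so FOLLOW(Y) is not added.
PREDICT(Y → x D) = { 'x' }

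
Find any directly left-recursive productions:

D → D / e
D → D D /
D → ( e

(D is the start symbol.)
Direct left recursion occurs when N → N α for some non-terminal N (the right-hand side begins with the left-hand side itself).

D → D / e: LEFT RECURSIVE (starts with D)
D → D D /: LEFT RECURSIVE (starts with D)
D → ( e: starts with '('

The grammar has direct left recursion on: D.

Answer: Yes, D is left-recursive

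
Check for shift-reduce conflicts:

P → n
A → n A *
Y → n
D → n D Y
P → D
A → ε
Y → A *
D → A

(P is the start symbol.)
A shift-reduce conflict occurs when an LR(0) state has both:
  - a complete (reduce) item [A → α .] (dot at the end), and
  - a shift item [B → β . c γ] (dot before a terminal).

Augment with P' → P and build the canonical LR(0) collection (I0 = CLOSURE({[P' → . P]}), then GOTO on every symbol after a dot until no new states appear). It has 15 states:
  I0: { [A → . n A *], [A → .], [D → . A], [D → . n D Y], [P → . D], [P → . n], [P' → . P] }  — shift, reduce
  I1: { [D → A .] }  — reduce
  I2: { [P → D .] }  — reduce
  I3: { [P' → P .] }  — accept
  I4: { [A → . n A *], [A → .], [A → n . A *], [D → . A], [D → . n D Y], [D → n . D Y], [P → n .] }  — shift, 2 reduces
  I5: { [A → n A . *], [D → A .] }  — shift, reduce
  I6: { [A → . n A *], [A → .], [D → n D . Y], [Y → . A *], [Y → . n] }  — shift, reduce
  I7: { [A → . n A *], [A → .], [A → n . A *], [D → . A], [D → . n D Y], [D → n . D Y] }  — shift, reduce
  I8: { [Y → A . *] }  — shift
  I9: { [D → n D Y .] }  — reduce
  I10: { [A → . n A *], [A → .], [A → n . A *], [Y → n .] }  — shift, 2 reduces
  I11: { [A → n A . *] }  — shift
  I12: { [A → . n A *], [A → .], [A → n . A *] }  — shift, reduce
  I13: { [A → n A * .] }  — reduce
  I14: { [Y → A * .] }  — reduce

I0 contains reduce item [A → .] and shift items [A → . n A *], [D → . n D Y], [P → . n] — shift-reduce conflict.
I4 contains reduce items [A → .], [P → n .] and shift items [A → . n A *], [D → . n D Y] — shift-reduce conflict.
I5 contains reduce item [D → A .] and shift item [A → n A . *] — shift-reduce conflict.
I6 contains reduce item [A → .] and shift items [A → . n A *], [Y → . n] — shift-reduce conflict.
I7 contains reduce item [A → .] and shift items [A → . n A *], [D → . n D Y] — shift-reduce conflict.
I10 contains reduce items [A → .], [Y → n .] and shift item [A → . n A *] — shift-reduce conflict.
I12 contains reduce item [A → .] and shift item [A → . n A *] — shift-reduce conflict.

Answer: Yes — I0: [A → .] vs [A → . n A *]; I4: [A → .] vs [A → . n A *]; I5: [D → A .] vs [A → n A . *]; I6: [A → .] vs [A → . n A *]; I7: [A → .] vs [A → . n A *]; I10: [A → .] vs [A → . n A *]; I12: [A → .] vs [A → . n A *]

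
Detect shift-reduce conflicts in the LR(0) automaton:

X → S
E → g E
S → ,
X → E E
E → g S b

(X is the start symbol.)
No shift-reduce conflicts

A shift-reduce conflict occurs when an LR(0) state has both:
  - a complete (reduce) item [A → α .] (dot at the end), and
  - a shift item [B → β . c γ] (dot before a terminal).

Augment with X' → X and build the canonical LR(0) collection (I0 = CLOSURE({[X' → . X]}), then GOTO on every symbol after a dot until no new states appear). It has 10 states:
  I0: { [E → . g E], [E → . g S b], [S → . ,], [X → . E E], [X → . S], [X' → . X] }  — shift
  I1: { [S → , .] }  — reduce
  I2: { [E → . g E], [E → . g S b], [X → E . E] }  — shift
  I3: { [X → S .] }  — reduce
  I4: { [X' → X .] }  — accept
  I5: { [E → . g E], [E → . g S b], [E → g . E], [E → g . S b], [S → . ,] }  — shift
  I6: { [E → g E .] }  — reduce
  I7: { [E → g S . b] }  — shift
  I8: { [E → g S b .] }  — reduce
  I9: { [X → E E .] }  — reduce

No state contains both a complete item and a shift item.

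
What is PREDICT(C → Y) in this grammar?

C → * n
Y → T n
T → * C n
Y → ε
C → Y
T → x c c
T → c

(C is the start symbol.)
{ $, '*', 'c', 'n', 'x' }

PREDICT(C → Y) = (FIRST(RHS) \ {ε}) ∪ (FOLLOW(C) if ε ∈ FIRST(RHS), i.e. RHS ⇒* ε)
FIRST(Y) = { '*', 'c', 'x', ε }
FIRST(Y) = { '*', 'c', 'x', ε }
ε ∈ FIRST(Y) (the right-hand side is nullable), so add FOLLOW(C) = { $, 'n' }
PREDICT(C → Y) = { $, '*', 'c', 'n', 'x' }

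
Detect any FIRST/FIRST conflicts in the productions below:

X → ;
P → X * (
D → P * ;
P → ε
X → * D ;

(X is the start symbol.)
No FIRST/FIRST conflicts.

A FIRST/FIRST conflict occurs when two productions N → α and N → β for the same non-terminal have FIRST(α) ∩ FIRST(β) ≠ ∅ (with ε ∈ FIRST of a nullable right-hand side, so two nullable alternatives also conflict).

FIRST sets of the non-terminals at (or reachable through a nullable prefix from) the front of some alternative:
  FIRST(X) = { '*', ';' }

Productions for X:
  X → ;: FIRST = { ';' }
  X → * D ;: FIRST = { '*' }
Productions for P:
  P → X * (: FIRST = { '*', ';' }
  P → ε: FIRST = { ε }
D has only one production, so no FIRST/FIRST conflict is possible there.

All alternatives of each non-terminal have pairwise disjoint FIRST sets.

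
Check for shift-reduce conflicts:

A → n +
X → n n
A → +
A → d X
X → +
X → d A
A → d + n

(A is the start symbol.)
Yes — I6: [X → + .] vs [A → d + . n]

Augment with A' → A and build the canonical LR(0) collection (I0 = CLOSURE({[A' → . A]}), then GOTO on every symbol after a dot until no new states appear). It has 13 states:
  I0: { [A → . +], [A → . d + n], [A → . d X], [A → . n +], [A' → . A] }  — shift
  I1: { [A → + .] }  — reduce
  I2: { [A' → A .] }  — accept
  I3: { [A → d . + n], [A → d . X], [X → . +], [X → . d A], [X → . n n] }  — shift
  I4: { [A → n . +] }  — shift
  I5: { [A → n + .] }  — reduce
  I6: { [A → d + . n], [X → + .] }  — shift, reduce
  I7: { [A → d X .] }  — reduce
  I8: { [A → . +], [A → . d + n], [A → . d X], [A → . n +], [X → d . A] }  — shift
  I9: { [X → n . n] }  — shift
  I10: { [X → n n .] }  — reduce
  I11: { [X → d A .] }  — reduce
  I12: { [A → d + n .] }  — reduce

I6 contains reduce item [X → + .] and shift item [A → d + . n] — shift-reduce conflict.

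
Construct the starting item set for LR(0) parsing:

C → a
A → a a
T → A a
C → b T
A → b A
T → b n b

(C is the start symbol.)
First, augment the grammar with C' → C
I₀ = CLOSURE({ [C' → . C] }):
  [C' → . C] has the dot before C: add [C → . a], [C → . b T]
No further items can be added.

I₀ = { [C → . a], [C → . b T], [C' → . C] }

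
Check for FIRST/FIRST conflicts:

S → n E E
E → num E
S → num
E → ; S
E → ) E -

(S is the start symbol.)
A FIRST/FIRST conflict occurs when two productions N → α and N → β for the same non-terminal have FIRST(α) ∩ FIRST(β) ≠ ∅ (with ε ∈ FIRST of a nullable right-hand side, so two nullable alternatives also conflict).

Productions for S:
  S → n E E: FIRST = { 'n' }
  S → num: FIRST = { 'num' }
Productions for E:
  E → num E: FIRST = { 'num' }
  E → ; S: FIRST = { ';' }
  E → ) E -: FIRST = { ')' }

All alternatives of each non-terminal have pairwise disjoint FIRST sets.

Answer: No FIRST/FIRST conflicts.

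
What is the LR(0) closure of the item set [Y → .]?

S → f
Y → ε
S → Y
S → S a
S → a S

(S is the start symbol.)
To compute CLOSURE, for each item [A → α.Bβ] where B is a non-terminal, add [B → .γ] for all productions B → γ; repeat for the newly added items until nothing changes.

Start with: [Y → .]
The dot is at the end, so nothing is added.

CLOSURE = { [Y → .] }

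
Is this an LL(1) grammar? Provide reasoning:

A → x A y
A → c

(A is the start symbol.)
A grammar is LL(1) if for each non-terminal N with multiple productions, the predict sets of those productions are pairwise disjoint, where PREDICT(N → α) = (FIRST(α) \ {ε}) ∪ (FOLLOW(N) if α ⇒* ε).

For A:
  PREDICT(A → x A y) = { 'x' }
  PREDICT(A → c) = { 'c' }

All predict sets are disjoint. The grammar IS LL(1).

Answer: Yes, the grammar is LL(1).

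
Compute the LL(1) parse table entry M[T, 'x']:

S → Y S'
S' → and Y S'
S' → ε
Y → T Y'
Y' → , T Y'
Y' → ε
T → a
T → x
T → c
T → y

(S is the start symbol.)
To find M[T, 'x'], we find productions for T where 'x' is in the predict set (PREDICT(N → α) = (FIRST(α) \ {ε}) ∪ (FOLLOW(N) if α ⇒* ε)).

T → a: PREDICT = { 'a' }
T → x: PREDICT = { 'x' }
  'x' is in predict set, so this production goes in M[T, 'x']
T → c: PREDICT = { 'c' }
T → y: PREDICT = { 'y' }

M[T, 'x'] = T → x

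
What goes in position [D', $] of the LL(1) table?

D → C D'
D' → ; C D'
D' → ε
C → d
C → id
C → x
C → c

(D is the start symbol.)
To find M[D', $], we find productions for D' where $ is in the predict set (PREDICT(N → α) = (FIRST(α) \ {ε}) ∪ (FOLLOW(N) if α ⇒* ε)).

Relevant sets:
  FOLLOW(D') = { $ }

D' → ; C D': PREDICT = { ';' }
D' → ε: PREDICT = { $ }
  $ is in predict set, so this production goes in M[D', $]

M[D', $] = D' → ε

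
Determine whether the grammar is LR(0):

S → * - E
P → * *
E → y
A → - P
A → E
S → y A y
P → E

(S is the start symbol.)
A grammar is LR(0) if no state in the canonical LR(0) collection has:
  - both a shift item (dot before a terminal) and a complete item (shift-reduce conflict), or
  - two or more complete items (reduce-reduce conflict; the accept item [S' → S .] counts as a complete item here).

Augment with S' → S and build the canonical LR(0) collection (I0 = CLOSURE({[S' → . S]}), then GOTO on every symbol after a dot until no new states appear). It has 15 states:
  I0: { [S → . * - E], [S → . y A y], [S' → . S] }  — shift
  I1: { [S → * . - E] }  — shift
  I2: { [S' → S .] }  — accept
  I3: { [A → . - P], [A → . E], [E → . y], [S → y . A y] }  — shift
  I4: { [A → - . P], [E → . y], [P → . * *], [P → . E] }  — shift
  I5: { [S → y A . y] }  — shift
  I6: { [A → E .] }  — reduce
  I7: { [E → y .] }  — reduce
  I8: { [S → y A y .] }  — reduce
  I9: { [P → * . *] }  — shift
  I10: { [P → E .] }  — reduce
  I11: { [A → - P .] }  — reduce
  I12: { [P → * * .] }  — reduce
  I13: { [E → . y], [S → * - . E] }  — shift
  I14: { [S → * - E .] }  — reduce

Every state is either a pure shift/goto state or contains exactly one complete item and nothing to shift — no conflicts. The grammar is LR(0).

Answer: Yes, the grammar is LR(0)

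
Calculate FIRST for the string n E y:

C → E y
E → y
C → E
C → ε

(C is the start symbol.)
To compute FIRST(n E y), process the symbols left to right:
Symbol n is a terminal. Add 'n' and stop.
FIRST(n E y) = { 'n' }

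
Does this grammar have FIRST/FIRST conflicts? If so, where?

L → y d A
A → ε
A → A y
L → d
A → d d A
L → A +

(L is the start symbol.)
Yes. L → y d A / L → A '+' on { 'y' }; L → d / L → A '+' on { 'd' }; A → A y / A → d d A on { 'd' }

A FIRST/FIRST conflict occurs when two productions N → α and N → β for the same non-terminal have FIRST(α) ∩ FIRST(β) ≠ ∅ (with ε ∈ FIRST of a nullable right-hand side, so two nullable alternatives also conflict).

FIRST sets of the non-terminals at (or reachable through a nullable prefix from) the front of some alternative:
  FIRST(A) = { 'd', 'y', ε }

Productions for L:
  L → y d A: FIRST = { 'y' }
  L → d: FIRST = { 'd' }
  L → A +: FIRST = { '+', 'd', 'y' }
Productions for A:
  A → ε: FIRST = { ε }
  A → A y: FIRST = { 'd', 'y' }
  A → d d A: FIRST = { 'd' }

Conflict for L: L → y d A and L → A +
  Overlap: { 'y' }
Conflict for L: L → d and L → A +
  Overlap: { 'd' }
Conflict for A: A → A y and A → d d A
  Overlap: { 'd' }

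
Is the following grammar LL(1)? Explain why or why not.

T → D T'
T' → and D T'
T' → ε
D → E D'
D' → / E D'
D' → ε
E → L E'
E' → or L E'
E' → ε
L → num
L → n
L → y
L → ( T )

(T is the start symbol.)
Yes, the grammar is LL(1).

Relevant sets:
  FOLLOW(T') = { $, ')' }
  FOLLOW(D') = { $, ')', 'and' }
  FOLLOW(E') = { $, ')', '/', 'and' }

For T':
  PREDICT(T' → and D T') = { 'and' }
  PREDICT(T' → ε) = { $, ')' }
For D':
  PREDICT(D' → '/' E D') = { '/' }
  PREDICT(D' → ε) = { $, ')', 'and' }
For E':
  PREDICT(E' → or L E') = { 'or' }
  PREDICT(E' → ε) = { $, ')', '/', 'and' }
For L:
  PREDICT(L → num) = { 'num' }
  PREDICT(L → n) = { 'n' }
  PREDICT(L → y) = { 'y' }
  PREDICT(L → '(' T ')') = { '(' }
T, D, E have a single production, so nothing to check there.

All predict sets are disjoint. The grammar IS LL(1).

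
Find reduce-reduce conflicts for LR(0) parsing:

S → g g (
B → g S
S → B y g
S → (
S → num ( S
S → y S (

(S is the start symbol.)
Yes — I13: [S → ( .] vs [S → g g ( .]

Augment with S' → S and build the canonical LR(0) collection (I0 = CLOSURE({[S' → . S]}), then GOTO on every symbol after a dot until no new states appear). It has 16 states:
  I0: { [B → . g S], [S → . (], [S → . B y g], [S → . g g (], [S → . num ( S], [S → . y S (], [S' → . S] }  — shift
  I1: { [S → ( .] }  — reduce
  I2: { [S → B . y g] }  — shift
  I3: { [S' → S .] }  — accept
  I4: { [B → . g S], [B → g . S], [S → . (], [S → . B y g], [S → . g g (], [S → . num ( S], [S → . y S (], [S → g . g (] }  — shift
  I5: { [S → num . ( S] }  — shift
  I6: { [B → . g S], [S → . (], [S → . B y g], [S → . g g (], [S → . num ( S], [S → . y S (], [S → y . S (] }  — shift
  I7: { [S → y S . (] }  — shift
  I8: { [S → y S ( .] }  — reduce
  I9: { [B → . g S], [S → . (], [S → . B y g], [S → . g g (], [S → . num ( S], [S → . y S (], [S → num ( . S] }  — shift
  I10: { [S → num ( S .] }  — reduce
  I11: { [B → g S .] }  — reduce
  I12: { [B → . g S], [B → g . S], [S → . (], [S → . B y g], [S → . g g (], [S → . num ( S], [S → . y S (], [S → g . g (], [S → g g . (] }  — shift
  I13: { [S → ( .], [S → g g ( .] }  — 2 reduces
  I14: { [S → B y . g] }  — shift
  I15: { [S → B y g .] }  — reduce

I13 contains complete items [S → ( .], [S → g g ( .] — reduce-reduce conflict.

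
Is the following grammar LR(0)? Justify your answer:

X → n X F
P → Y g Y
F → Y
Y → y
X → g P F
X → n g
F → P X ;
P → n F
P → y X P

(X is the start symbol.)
No. Shift-reduce conflict between [X → n g .] and [P → . n F]

A grammar is LR(0) if no state in the canonical LR(0) collection has:
  - both a shift item (dot before a terminal) and a complete item (shift-reduce conflict), or
  - two or more complete items (reduce-reduce conflict; the accept item [X' → X .] counts as a complete item here).

Augment with X' → X and build the canonical LR(0) collection (I0 = CLOSURE({[X' → . X]}), then GOTO on every symbol after a dot until no new states appear). It has 22 states:
  I0: { [X → . g P F], [X → . n X F], [X → . n g], [X' → . X] }  — shift
  I1: { [X' → X .] }  — accept
  I2: { [P → . Y g Y], [P → . n F], [P → . y X P], [X → g . P F], [Y → . y] }  — shift
  I3: { [X → . g P F], [X → . n X F], [X → . n g], [X → n . X F], [X → n . g] }  — shift
  I4: { [F → . P X ;], [F → . Y], [P → . Y g Y], [P → . n F], [P → . y X P], [X → n X . F], [Y → . y] }  — shift
  I5: { [P → . Y g Y], [P → . n F], [P → . y X P], [X → g . P F], [X → n g .], [Y → . y] }  — shift, reduce
  I6: { [F → . P X ;], [F → . Y], [P → . Y g Y], [P → . n F], [P → . y X P], [X → g P . F], [Y → . y] }  — shift
  I7: { [P → Y . g Y] }  — shift
  I8: { [F → . P X ;], [F → . Y], [P → . Y g Y], [P → . n F], [P → . y X P], [P → n . F], [Y → . y] }  — shift
  I9: { [P → y . X P], [X → . g P F], [X → . n X F], [X → . n g], [Y → y .] }  — shift, reduce
  I10: { [P → . Y g Y], [P → . n F], [P → . y X P], [P → y X . P], [Y → . y] }  — shift
  I11: { [P → y X P .] }  — reduce
  I12: { [P → n F .] }  — reduce
  I13: { [F → P . X ;], [X → . g P F], [X → . n X F], [X → . n g] }  — shift
  I14: { [F → Y .], [P → Y . g Y] }  — shift, reduce
  I15: { [P → Y g . Y], [Y → . y] }  — shift
  I16: { [P → Y g Y .] }  — reduce
  I17: { [Y → y .] }  — reduce
  I18: { [F → P X . ;] }  — shift
  I19: { [F → P X ; .] }  — reduce
  I20: { [X → g P F .] }  — reduce
  I21: { [X → n X F .] }  — reduce

Conflict in state I5:
  Shift-reduce conflict between [X → n g .] and [P → . n F]
So the grammar is NOT LR(0).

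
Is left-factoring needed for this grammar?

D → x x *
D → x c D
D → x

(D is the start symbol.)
Left-factoring is needed when two productions for the same non-terminal
share a common prefix on the right-hand side.

Productions for D:
  D → x x *
  D → x c D
  D → x

Found common prefix 'x' in productions for D

Answer: Yes, D has productions with common prefix 'x'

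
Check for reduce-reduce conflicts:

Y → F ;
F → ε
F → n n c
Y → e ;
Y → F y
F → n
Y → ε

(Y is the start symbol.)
A reduce-reduce conflict occurs when an LR(0) state has two complete items [A → α .] and [B → β .] — both call for a reduction, and with no lookahead the parser cannot choose between them.

Augment with Y' → Y and build the canonical LR(0) collection (I0 = CLOSURE({[Y' → . Y]}), then GOTO on every symbol after a dot until no new states appear). It has 10 states:
  I0: { [F → . n n c], [F → . n], [F → .], [Y → . F ;], [Y → . F y], [Y → . e ;], [Y → .], [Y' → . Y] }  — shift, 2 reduces
  I1: { [Y → F . ;], [Y → F . y] }  — shift
  I2: { [Y' → Y .] }  — accept
  I3: { [Y → e . ;] }  — shift
  I4: { [F → n . n c], [F → n .] }  — shift, reduce
  I5: { [F → n n . c] }  — shift
  I6: { [F → n n c .] }  — reduce
  I7: { [Y → e ; .] }  — reduce
  I8: { [Y → F ; .] }  — reduce
  I9: { [Y → F y .] }  — reduce

I0 contains complete items [F → .], [Y → .] — reduce-reduce conflict.

Answer: Yes — I0: [F → .] vs [Y → .]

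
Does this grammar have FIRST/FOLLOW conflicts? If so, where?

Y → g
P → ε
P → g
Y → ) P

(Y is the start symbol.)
No FIRST/FOLLOW conflicts.

A FIRST/FOLLOW conflict occurs when a non-terminal N has a nullable alternative N → β (β ⇒* ε) and another alternative N → α with FIRST(α) ∩ FOLLOW(N) ≠ ∅: on such a lookahead the parser cannot decide between expanding α and letting N vanish via β.

Nullable non-terminals: P.

P: nullable alternative(s) P → ε; FOLLOW(P) = { $ }
  P → ε: FIRST \ {ε} = { } — this is the only nullable alternative, skip
  P → g: FIRST \ {ε} = { 'g' } — disjoint from FOLLOW(P)

Y has no nullable alternative, so no FIRST/FOLLOW check is needed there.

No FIRST/FOLLOW conflicts found.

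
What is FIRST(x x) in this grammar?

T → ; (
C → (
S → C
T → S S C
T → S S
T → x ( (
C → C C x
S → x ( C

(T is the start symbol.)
{ 'x' }

To compute FIRST(x x), process the symbols left to right:
Symbol x is a terminal. Add 'x' and stop.
FIRST(x x) = { 'x' }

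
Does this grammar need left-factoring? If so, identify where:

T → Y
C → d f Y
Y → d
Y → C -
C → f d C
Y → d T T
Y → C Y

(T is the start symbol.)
Left-factoring is needed when two productions for the same non-terminal
share a common prefix on the right-hand side.

Productions for C:
  C → d f Y
  C → f d C
Productions for Y:
  Y → d
  Y → C -
  Y → d T T
  Y → C Y

Found common prefix 'd' in productions for Y
Found common prefix 'C' in productions for Y

Answer: Yes, Y has productions with common prefix 'd'; Y has productions with common prefix 'C'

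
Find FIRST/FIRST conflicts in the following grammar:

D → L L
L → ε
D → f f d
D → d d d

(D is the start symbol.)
A FIRST/FIRST conflict occurs when two productions N → α and N → β for the same non-terminal have FIRST(α) ∩ FIRST(β) ≠ ∅ (with ε ∈ FIRST of a nullable right-hand side, so two nullable alternatives also conflict).

FIRST sets of the non-terminals at (or reachable through a nullable prefix from) the front of some alternative:
  FIRST(L) = { ε }

Productions for D:
  D → L L: FIRST = { ε }
  D → f f d: FIRST = { 'f' }
  D → d d d: FIRST = { 'd' }
L has only one production, so no FIRST/FIRST conflict is possible there.

All alternatives of each non-terminal have pairwise disjoint FIRST sets.

Answer: No FIRST/FIRST conflicts.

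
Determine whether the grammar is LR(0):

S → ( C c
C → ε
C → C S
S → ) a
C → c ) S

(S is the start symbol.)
Augment with S' → S and build the canonical LR(0) collection (I0 = CLOSURE({[S' → . S]}), then GOTO on every symbol after a dot until no new states appear). It has 11 states:
  I0: { [S → . ( C c], [S → . ) a], [S' → . S] }  — shift
  I1: { [C → . C S], [C → . c ) S], [C → .], [S → ( . C c] }  — shift, reduce
  I2: { [S → ) . a] }  — shift
  I3: { [S' → S .] }  — accept
  I4: { [S → ) a .] }  — reduce
  I5: { [C → C . S], [S → ( C . c], [S → . ( C c], [S → . ) a] }  — shift
  I6: { [C → c . ) S] }  — shift
  I7: { [C → c ) . S], [S → . ( C c], [S → . ) a] }  — shift
  I8: { [C → c ) S .] }  — reduce
  I9: { [C → C S .] }  — reduce
  I10: { [S → ( C c .] }  — reduce

Conflict in state I1:
  Shift-reduce conflict between [C → .] and [C → . c ) S]
So the grammar is NOT LR(0).

Answer: No. Shift-reduce conflict between [C → .] and [C → . c ) S]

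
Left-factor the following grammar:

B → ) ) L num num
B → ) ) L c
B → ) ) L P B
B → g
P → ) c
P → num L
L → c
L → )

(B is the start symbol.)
Left-factoring transforms A → αβ₁ | αβ₂ into A → αA' and A' → β₁ | β₂
(α is the longest common prefix among the alternatives). Repeat until
no nonterminal has two alternatives with a common prefix.

Round 1: B has alternatives sharing prefix ') ) L'. Introduce B': B → ) ) L B'
  Add: B' → num num
  Add: B' → c
  Add: B' → P B

No remaining common prefixes — done.

Resulting grammar:
B → ) ) L B'
B' → num num
B' → c
B' → P B
B → g
P → ) c
P → num L
L → c
L → )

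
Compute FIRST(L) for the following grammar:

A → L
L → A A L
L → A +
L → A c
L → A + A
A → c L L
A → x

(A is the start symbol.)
To compute FIRST(L), examine every production with L on the left-hand side, reading each right-hand side left to right until a non-nullable symbol is reached.

FIRST sets of the other non-terminals involved (by the same procedure, iterated to a fixed point):
  FIRST(A) = { 'c', 'x' }

From L → A A L:
  - A is a non-terminal: add FIRST(A) \ {ε} = { 'c', 'x' }
    A is not nullable, so stop
From L → A +:
  - A is a non-terminal: add FIRST(A) \ {ε} = { 'c', 'x' }
    A is not nullable, so stop
From L → A c:
  - A is a non-terminal: add FIRST(A) \ {ε} = { 'c', 'x' }
    A is not nullable, so stop
From L → A + A:
  - A is a non-terminal: add FIRST(A) \ {ε} = { 'c', 'x' }
    A is not nullable, so stop

Collecting: FIRST(L) = { 'c', 'x' }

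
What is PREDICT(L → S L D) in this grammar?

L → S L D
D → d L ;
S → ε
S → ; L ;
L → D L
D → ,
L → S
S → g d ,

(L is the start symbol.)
{ ',', ';', 'd', 'g' }

PREDICT(L → S L D) = (FIRST(RHS) \ {ε}) ∪ (FOLLOW(L) if ε ∈ FIRST(RHS), i.e. RHS ⇒* ε)
FIRST(S) = { ';', 'g', ε }
FIRST(L) = { ',', ';', 'd', 'g', ε }
FIRST(D) = { ',', 'd' }
FIRST(S L D) = { ',', ';', 'd', 'g' }
ε ∉ FIRST(S L D), so FOLLOW(L) is not added.
PREDICT(L → S L D) = { ',', ';', 'd', 'g' }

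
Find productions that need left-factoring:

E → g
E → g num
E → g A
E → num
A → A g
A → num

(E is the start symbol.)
Left-factoring is needed when two productions for the same non-terminal
share a common prefix on the right-hand side.

Productions for E:
  E → g
  E → g num
  E → g A
  E → num
Productions for A:
  A → A g
  A → num

Found common prefix 'g' in productions for E

Answer: Yes, E has productions with common prefix 'g'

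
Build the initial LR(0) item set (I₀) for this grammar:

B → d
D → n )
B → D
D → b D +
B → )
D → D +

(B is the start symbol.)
First, augment the grammar with B' → B
I₀ = CLOSURE({ [B' → . B] }):
  [B' → . B] has the dot before B: add [B → . d], [B → . D], [B → . )]
  [B → . D] has the dot before D: add [D → . n )], [D → . b D +], [D → . D +]
No further items can be added.

I₀ = { [B → . )], [B → . D], [B → . d], [B' → . B], [D → . D +], [D → . b D +], [D → . n )] }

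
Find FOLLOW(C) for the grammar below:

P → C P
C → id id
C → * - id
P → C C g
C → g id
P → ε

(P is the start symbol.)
In P → C P: C is followed by P, add FIRST(P) \ {ε} = { '*', 'g', 'id' }
  P is nullable, so also add FOLLOW(P)
In P → C C g: C is followed by C g, add FIRST(C g) \ {ε} = { '*', 'g', 'id' }
In P → C C g: C is followed by g, add FIRST(g) \ {ε} = { 'g' }

The FOLLOW sets referred to above (computed the same way, to a fixed point):
  FOLLOW(P) = { $ }

Taking the union: FOLLOW(C) = { $, '*', 'g', 'id' }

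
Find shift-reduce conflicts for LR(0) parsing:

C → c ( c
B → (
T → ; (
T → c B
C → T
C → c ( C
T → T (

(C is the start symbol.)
Yes — I3: [C → T .] vs [T → T . (]; I5: [B → ( .] vs [C → . c ( C]; I8: [C → c ( c .] vs [B → . (]

A shift-reduce conflict occurs when an LR(0) state has both:
  - a complete (reduce) item [A → α .] (dot at the end), and
  - a shift item [B → β . c γ] (dot before a terminal).

Augment with C' → C and build the canonical LR(0) collection (I0 = CLOSURE({[C' → . C]}), then GOTO on every symbol after a dot until no new states appear). It has 11 states:
  I0: { [C → . T], [C → . c ( C], [C → . c ( c], [C' → . C], [T → . ; (], [T → . T (], [T → . c B] }  — shift
  I1: { [T → ; . (] }  — shift
  I2: { [C' → C .] }  — accept
  I3: { [C → T .], [T → T . (] }  — shift, reduce
  I4: { [B → . (], [C → c . ( C], [C → c . ( c], [T → c . B] }  — shift
  I5: { [B → ( .], [C → . T], [C → . c ( C], [C → . c ( c], [C → c ( . C], [C → c ( . c], [T → . ; (], [T → . T (], [T → . c B] }  — shift, reduce
  I6: { [T → c B .] }  — reduce
  I7: { [C → c ( C .] }  — reduce
  I8: { [B → . (], [C → c ( c .], [C → c . ( C], [C → c . ( c], [T → c . B] }  — shift, reduce
  I9: { [T → T ( .] }  — reduce
  I10: { [T → ; ( .] }  — reduce

I3 contains reduce item [C → T .] and shift item [T → T . (] — shift-reduce conflict.
I5 contains reduce item [B → ( .] and shift items [C → . c ( C], [C → . c ( c], [C → c ( . c], [T → . ; (], [T → . c B] — shift-reduce conflict.
I8 contains reduce item [C → c ( c .] and shift items [B → . (], [C → c . ( C], [C → c . ( c] — shift-reduce conflict.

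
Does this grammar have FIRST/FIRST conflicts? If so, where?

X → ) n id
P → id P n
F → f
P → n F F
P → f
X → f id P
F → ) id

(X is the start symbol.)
Productions for X:
  X → ) n id: FIRST = { ')' }
  X → f id P: FIRST = { 'f' }
Productions for P:
  P → id P n: FIRST = { 'id' }
  P → n F F: FIRST = { 'n' }
  P → f: FIRST = { 'f' }
Productions for F:
  F → f: FIRST = { 'f' }
  F → ) id: FIRST = { ')' }

All alternatives of each non-terminal have pairwise disjoint FIRST sets.

Answer: No FIRST/FIRST conflicts.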